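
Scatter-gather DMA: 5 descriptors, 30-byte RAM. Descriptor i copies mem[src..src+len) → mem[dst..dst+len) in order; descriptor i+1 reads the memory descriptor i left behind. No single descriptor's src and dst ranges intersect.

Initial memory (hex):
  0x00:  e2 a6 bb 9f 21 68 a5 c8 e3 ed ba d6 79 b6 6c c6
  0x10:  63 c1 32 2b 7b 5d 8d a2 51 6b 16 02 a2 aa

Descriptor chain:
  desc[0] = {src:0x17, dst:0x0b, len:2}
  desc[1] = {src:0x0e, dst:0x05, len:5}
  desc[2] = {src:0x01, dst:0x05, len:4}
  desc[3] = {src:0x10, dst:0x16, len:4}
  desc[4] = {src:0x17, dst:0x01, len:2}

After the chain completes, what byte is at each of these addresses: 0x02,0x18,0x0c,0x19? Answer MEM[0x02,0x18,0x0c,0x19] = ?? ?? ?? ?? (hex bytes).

D0: mem[0x0b..0x0c] <- [a2 51]
D1: mem[0x05..0x09] <- [6c c6 63 c1 32]
D2: mem[0x05..0x08] <- [a6 bb 9f 21]
D3: mem[0x16..0x19] <- [63 c1 32 2b]
D4: mem[0x01..0x02] <- [c1 32]
query mem[0x02]=0x32, mem[0x18]=0x32, mem[0x0c]=0x51, mem[0x19]=0x2b

MEM[0x02,0x18,0x0c,0x19] = 32 32 51 2b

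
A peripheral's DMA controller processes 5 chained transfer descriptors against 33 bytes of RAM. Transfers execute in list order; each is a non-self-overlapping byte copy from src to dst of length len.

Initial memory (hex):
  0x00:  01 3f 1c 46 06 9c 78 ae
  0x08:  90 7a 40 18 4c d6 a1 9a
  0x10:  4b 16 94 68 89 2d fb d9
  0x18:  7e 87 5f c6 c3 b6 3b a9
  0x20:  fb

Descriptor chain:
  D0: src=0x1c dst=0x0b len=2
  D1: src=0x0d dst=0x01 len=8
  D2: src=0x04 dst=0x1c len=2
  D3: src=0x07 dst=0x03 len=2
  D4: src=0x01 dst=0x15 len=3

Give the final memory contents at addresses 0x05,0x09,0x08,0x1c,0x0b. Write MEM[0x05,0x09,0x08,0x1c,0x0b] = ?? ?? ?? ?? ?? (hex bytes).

MEM[0x05,0x09,0x08,0x1c,0x0b] = 16 7a 89 4b c3

[0] 0x1c->0x0b len=2 : c3 b6
[1] 0x0d->0x01 len=8 : d6 a1 9a 4b 16 94 68 89
[2] 0x04->0x1c len=2 : 4b 16
[3] 0x07->0x03 len=2 : 68 89
[4] 0x01->0x15 len=3 : d6 a1 68
query mem[0x05]=0x16, mem[0x09]=0x7a, mem[0x08]=0x89, mem[0x1c]=0x4b, mem[0x0b]=0xc3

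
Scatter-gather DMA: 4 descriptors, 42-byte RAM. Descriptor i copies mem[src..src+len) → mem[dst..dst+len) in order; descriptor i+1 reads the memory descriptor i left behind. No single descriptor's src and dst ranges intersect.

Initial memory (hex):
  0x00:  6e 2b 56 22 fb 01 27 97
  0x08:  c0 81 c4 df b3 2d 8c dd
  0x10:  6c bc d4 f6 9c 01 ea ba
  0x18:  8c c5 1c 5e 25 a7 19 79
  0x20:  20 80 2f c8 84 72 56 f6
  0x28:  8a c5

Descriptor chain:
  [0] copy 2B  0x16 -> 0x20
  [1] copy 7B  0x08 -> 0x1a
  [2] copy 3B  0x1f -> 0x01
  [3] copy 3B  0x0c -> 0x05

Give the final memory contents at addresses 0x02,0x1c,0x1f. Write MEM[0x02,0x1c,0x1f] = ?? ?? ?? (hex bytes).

[0] 0x16->0x20 len=2 : ea ba
[1] 0x08->0x1a len=7 : c0 81 c4 df b3 2d 8c
[2] 0x1f->0x01 len=3 : 2d 8c ba
[3] 0x0c->0x05 len=3 : b3 2d 8c
query mem[0x02]=0x8c, mem[0x1c]=0xc4, mem[0x1f]=0x2d

MEM[0x02,0x1c,0x1f] = 8c c4 2d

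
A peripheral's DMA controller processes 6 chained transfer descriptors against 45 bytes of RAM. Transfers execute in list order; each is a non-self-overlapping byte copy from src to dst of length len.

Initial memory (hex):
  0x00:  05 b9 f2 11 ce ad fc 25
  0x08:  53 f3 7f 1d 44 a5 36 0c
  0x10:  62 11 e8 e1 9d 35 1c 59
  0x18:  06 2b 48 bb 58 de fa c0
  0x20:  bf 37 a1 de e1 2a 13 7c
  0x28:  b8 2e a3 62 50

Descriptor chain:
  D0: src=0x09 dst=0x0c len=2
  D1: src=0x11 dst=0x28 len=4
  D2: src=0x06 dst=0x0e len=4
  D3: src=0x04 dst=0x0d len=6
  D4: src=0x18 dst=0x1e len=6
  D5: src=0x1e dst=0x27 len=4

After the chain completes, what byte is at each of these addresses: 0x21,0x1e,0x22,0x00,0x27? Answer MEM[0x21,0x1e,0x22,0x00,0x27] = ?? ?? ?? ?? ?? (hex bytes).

MEM[0x21,0x1e,0x22,0x00,0x27] = bb 06 58 05 06

#0 dst[0x0c+2] := {0xf3,0x7f}
#1 dst[0x28+4] := {0x11,0xe8,0xe1,0x9d}
#2 dst[0x0e+4] := {0xfc,0x25,0x53,0xf3}
#3 dst[0x0d+6] := {0xce,0xad,0xfc,0x25,0x53,0xf3}
#4 dst[0x1e+6] := {0x06,0x2b,0x48,0xbb,0x58,0xde}
#5 dst[0x27+4] := {0x06,0x2b,0x48,0xbb}
query mem[0x21]=0xbb, mem[0x1e]=0x06, mem[0x22]=0x58, mem[0x00]=0x05, mem[0x27]=0x06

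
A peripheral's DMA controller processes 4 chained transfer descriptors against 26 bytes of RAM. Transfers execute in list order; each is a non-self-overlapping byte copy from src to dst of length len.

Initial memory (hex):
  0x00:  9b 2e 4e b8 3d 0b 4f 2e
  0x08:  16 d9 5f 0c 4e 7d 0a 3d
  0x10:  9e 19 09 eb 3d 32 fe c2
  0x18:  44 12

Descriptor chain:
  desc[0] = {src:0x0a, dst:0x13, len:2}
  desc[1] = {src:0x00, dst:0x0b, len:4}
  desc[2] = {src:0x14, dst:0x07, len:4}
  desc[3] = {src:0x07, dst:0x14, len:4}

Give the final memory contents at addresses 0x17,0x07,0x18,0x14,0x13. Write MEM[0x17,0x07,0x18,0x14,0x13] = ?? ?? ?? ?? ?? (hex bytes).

MEM[0x17,0x07,0x18,0x14,0x13] = c2 0c 44 0c 5f

D0: mem[0x13..0x14] <- [5f 0c]
D1: mem[0x0b..0x0e] <- [9b 2e 4e b8]
D2: mem[0x07..0x0a] <- [0c 32 fe c2]
D3: mem[0x14..0x17] <- [0c 32 fe c2]
query mem[0x17]=0xc2, mem[0x07]=0x0c, mem[0x18]=0x44, mem[0x14]=0x0c, mem[0x13]=0x5f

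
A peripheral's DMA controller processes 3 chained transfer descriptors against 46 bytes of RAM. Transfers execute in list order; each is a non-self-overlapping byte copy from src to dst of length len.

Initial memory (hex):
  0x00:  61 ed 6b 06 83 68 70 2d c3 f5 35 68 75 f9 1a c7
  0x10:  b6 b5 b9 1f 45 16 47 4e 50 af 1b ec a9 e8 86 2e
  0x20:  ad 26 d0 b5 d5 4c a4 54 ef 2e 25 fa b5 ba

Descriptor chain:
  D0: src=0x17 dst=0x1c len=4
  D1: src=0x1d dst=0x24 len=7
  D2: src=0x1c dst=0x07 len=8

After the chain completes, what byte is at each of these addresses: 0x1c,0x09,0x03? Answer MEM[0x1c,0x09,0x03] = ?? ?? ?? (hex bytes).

MEM[0x1c,0x09,0x03] = 4e af 06

  after D0: wrote 4B at 0x1c = 4e50af1b
  after D1: wrote 7B at 0x24 = 50af1bad26d0b5
  after D2: wrote 8B at 0x07 = 4e50af1bad26d0b5
query mem[0x1c]=0x4e, mem[0x09]=0xaf, mem[0x03]=0x06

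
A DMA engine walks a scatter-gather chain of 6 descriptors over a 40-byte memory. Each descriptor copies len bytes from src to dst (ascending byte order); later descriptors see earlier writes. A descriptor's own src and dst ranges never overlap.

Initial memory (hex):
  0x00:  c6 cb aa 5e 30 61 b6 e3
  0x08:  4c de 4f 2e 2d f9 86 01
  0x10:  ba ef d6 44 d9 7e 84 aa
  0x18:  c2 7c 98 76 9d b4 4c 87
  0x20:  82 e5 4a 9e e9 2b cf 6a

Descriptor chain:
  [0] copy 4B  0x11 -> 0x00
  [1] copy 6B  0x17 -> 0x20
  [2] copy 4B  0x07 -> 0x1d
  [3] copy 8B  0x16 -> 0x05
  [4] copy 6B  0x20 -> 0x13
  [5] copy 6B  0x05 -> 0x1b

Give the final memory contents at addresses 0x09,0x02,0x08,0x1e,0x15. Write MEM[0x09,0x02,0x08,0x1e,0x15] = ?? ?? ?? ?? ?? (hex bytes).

  after D0: wrote 4B at 0x00 = efd644d9
  after D1: wrote 6B at 0x20 = aac27c98769d
  after D2: wrote 4B at 0x1d = e34cde4f
  after D3: wrote 8B at 0x05 = 84aac27c98769de3
  after D4: wrote 6B at 0x13 = 4fc27c98769d
  after D5: wrote 6B at 0x1b = 84aac27c9876
query mem[0x09]=0x98, mem[0x02]=0x44, mem[0x08]=0x7c, mem[0x1e]=0x7c, mem[0x15]=0x7c

MEM[0x09,0x02,0x08,0x1e,0x15] = 98 44 7c 7c 7c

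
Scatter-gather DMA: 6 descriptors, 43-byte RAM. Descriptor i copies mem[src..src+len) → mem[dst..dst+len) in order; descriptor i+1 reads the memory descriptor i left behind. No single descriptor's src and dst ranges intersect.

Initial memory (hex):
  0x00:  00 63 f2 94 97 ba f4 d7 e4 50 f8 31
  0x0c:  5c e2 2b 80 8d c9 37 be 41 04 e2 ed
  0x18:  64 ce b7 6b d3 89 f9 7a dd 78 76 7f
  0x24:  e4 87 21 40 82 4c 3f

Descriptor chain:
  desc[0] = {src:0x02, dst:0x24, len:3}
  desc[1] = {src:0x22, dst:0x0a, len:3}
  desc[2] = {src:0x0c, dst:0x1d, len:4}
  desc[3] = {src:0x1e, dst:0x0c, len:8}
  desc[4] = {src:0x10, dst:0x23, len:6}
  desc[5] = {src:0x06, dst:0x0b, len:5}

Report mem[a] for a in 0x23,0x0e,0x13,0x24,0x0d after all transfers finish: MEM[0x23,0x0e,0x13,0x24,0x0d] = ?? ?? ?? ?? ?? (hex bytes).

D0: mem[0x24..0x26] <- [f2 94 97]
D1: mem[0x0a..0x0c] <- [76 7f f2]
D2: mem[0x1d..0x20] <- [f2 e2 2b 80]
D3: mem[0x0c..0x13] <- [e2 2b 80 78 76 7f f2 94]
D4: mem[0x23..0x28] <- [76 7f f2 94 41 04]
D5: mem[0x0b..0x0f] <- [f4 d7 e4 50 76]
query mem[0x23]=0x76, mem[0x0e]=0x50, mem[0x13]=0x94, mem[0x24]=0x7f, mem[0x0d]=0xe4

MEM[0x23,0x0e,0x13,0x24,0x0d] = 76 50 94 7f e4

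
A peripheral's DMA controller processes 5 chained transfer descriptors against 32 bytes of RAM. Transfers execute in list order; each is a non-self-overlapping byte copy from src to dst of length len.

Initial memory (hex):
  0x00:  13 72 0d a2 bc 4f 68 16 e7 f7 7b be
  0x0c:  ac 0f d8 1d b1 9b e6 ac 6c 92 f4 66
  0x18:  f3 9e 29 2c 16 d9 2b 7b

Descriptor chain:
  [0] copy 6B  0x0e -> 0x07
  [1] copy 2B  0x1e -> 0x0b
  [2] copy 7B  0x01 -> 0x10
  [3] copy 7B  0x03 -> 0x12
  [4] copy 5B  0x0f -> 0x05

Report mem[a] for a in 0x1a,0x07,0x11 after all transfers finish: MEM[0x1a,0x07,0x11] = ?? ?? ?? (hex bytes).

D0: mem[0x07..0x0c] <- [d8 1d b1 9b e6 ac]
D1: mem[0x0b..0x0c] <- [2b 7b]
D2: mem[0x10..0x16] <- [72 0d a2 bc 4f 68 d8]
D3: mem[0x12..0x18] <- [a2 bc 4f 68 d8 1d b1]
D4: mem[0x05..0x09] <- [1d 72 0d a2 bc]
query mem[0x1a]=0x29, mem[0x07]=0x0d, mem[0x11]=0x0d

MEM[0x1a,0x07,0x11] = 29 0d 0d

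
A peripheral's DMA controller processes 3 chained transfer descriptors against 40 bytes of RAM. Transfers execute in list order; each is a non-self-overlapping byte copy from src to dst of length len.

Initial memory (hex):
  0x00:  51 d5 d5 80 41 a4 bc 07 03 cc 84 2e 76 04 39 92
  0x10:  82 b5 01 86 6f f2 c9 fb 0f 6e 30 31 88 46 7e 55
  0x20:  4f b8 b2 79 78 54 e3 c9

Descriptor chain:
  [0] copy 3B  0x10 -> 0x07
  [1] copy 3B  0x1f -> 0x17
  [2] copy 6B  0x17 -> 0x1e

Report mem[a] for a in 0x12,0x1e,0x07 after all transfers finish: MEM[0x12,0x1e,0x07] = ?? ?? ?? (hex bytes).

MEM[0x12,0x1e,0x07] = 01 55 82

D0: mem[0x07..0x09] <- [82 b5 01]
D1: mem[0x17..0x19] <- [55 4f b8]
D2: mem[0x1e..0x23] <- [55 4f b8 30 31 88]
query mem[0x12]=0x01, mem[0x1e]=0x55, mem[0x07]=0x82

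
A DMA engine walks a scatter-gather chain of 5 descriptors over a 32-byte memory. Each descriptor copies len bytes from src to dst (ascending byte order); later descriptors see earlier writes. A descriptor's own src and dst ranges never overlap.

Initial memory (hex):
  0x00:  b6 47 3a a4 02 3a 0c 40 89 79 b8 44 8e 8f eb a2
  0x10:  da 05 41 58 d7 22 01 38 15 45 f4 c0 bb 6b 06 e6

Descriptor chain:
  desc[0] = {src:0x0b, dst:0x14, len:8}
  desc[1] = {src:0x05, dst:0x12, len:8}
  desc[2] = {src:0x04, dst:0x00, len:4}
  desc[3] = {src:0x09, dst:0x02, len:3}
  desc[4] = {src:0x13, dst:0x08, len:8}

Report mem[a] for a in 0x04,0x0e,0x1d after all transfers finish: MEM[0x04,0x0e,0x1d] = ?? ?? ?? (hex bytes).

D0: mem[0x14..0x1b] <- [44 8e 8f eb a2 da 05 41]
D1: mem[0x12..0x19] <- [3a 0c 40 89 79 b8 44 8e]
D2: mem[0x00..0x03] <- [02 3a 0c 40]
D3: mem[0x02..0x04] <- [79 b8 44]
D4: mem[0x08..0x0f] <- [0c 40 89 79 b8 44 8e 05]
query mem[0x04]=0x44, mem[0x0e]=0x8e, mem[0x1d]=0x6b

MEM[0x04,0x0e,0x1d] = 44 8e 6b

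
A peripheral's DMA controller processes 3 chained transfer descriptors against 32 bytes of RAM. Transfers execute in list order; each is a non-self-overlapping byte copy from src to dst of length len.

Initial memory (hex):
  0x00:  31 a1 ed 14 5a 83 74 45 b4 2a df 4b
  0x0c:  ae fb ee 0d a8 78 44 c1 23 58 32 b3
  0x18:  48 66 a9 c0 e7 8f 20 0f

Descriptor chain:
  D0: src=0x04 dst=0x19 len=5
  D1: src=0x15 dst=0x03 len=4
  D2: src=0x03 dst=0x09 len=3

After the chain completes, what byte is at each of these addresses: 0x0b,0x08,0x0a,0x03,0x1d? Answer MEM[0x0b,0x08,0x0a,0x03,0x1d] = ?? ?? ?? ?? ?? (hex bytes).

MEM[0x0b,0x08,0x0a,0x03,0x1d] = b3 b4 32 58 b4

  after D0: wrote 5B at 0x19 = 5a837445b4
  after D1: wrote 4B at 0x03 = 5832b348
  after D2: wrote 3B at 0x09 = 5832b3
query mem[0x0b]=0xb3, mem[0x08]=0xb4, mem[0x0a]=0x32, mem[0x03]=0x58, mem[0x1d]=0xb4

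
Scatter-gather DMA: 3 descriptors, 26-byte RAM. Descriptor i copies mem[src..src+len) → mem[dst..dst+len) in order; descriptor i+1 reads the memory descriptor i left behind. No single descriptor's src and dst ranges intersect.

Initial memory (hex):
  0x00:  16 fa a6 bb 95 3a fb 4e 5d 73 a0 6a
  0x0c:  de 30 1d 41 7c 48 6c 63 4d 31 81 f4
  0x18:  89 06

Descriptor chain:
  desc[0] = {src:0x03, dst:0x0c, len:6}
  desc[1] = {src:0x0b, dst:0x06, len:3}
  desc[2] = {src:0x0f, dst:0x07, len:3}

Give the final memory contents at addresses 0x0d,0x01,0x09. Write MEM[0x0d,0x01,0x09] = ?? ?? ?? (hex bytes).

[0] 0x03->0x0c len=6 : bb 95 3a fb 4e 5d
[1] 0x0b->0x06 len=3 : 6a bb 95
[2] 0x0f->0x07 len=3 : fb 4e 5d
query mem[0x0d]=0x95, mem[0x01]=0xfa, mem[0x09]=0x5d

MEM[0x0d,0x01,0x09] = 95 fa 5d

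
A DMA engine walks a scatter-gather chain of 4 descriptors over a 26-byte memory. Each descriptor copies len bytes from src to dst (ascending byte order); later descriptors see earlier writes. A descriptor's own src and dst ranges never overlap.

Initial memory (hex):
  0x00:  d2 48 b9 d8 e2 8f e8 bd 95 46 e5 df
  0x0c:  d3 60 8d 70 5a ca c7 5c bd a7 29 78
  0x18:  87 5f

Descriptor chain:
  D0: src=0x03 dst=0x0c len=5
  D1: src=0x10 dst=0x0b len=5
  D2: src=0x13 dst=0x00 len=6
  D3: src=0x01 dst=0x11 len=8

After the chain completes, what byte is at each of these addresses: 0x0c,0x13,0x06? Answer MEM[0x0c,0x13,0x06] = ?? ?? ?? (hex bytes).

#0 dst[0x0c+5] := {0xd8,0xe2,0x8f,0xe8,0xbd}
#1 dst[0x0b+5] := {0xbd,0xca,0xc7,0x5c,0xbd}
#2 dst[0x00+6] := {0x5c,0xbd,0xa7,0x29,0x78,0x87}
#3 dst[0x11+8] := {0xbd,0xa7,0x29,0x78,0x87,0xe8,0xbd,0x95}
query mem[0x0c]=0xca, mem[0x13]=0x29, mem[0x06]=0xe8

MEM[0x0c,0x13,0x06] = ca 29 e8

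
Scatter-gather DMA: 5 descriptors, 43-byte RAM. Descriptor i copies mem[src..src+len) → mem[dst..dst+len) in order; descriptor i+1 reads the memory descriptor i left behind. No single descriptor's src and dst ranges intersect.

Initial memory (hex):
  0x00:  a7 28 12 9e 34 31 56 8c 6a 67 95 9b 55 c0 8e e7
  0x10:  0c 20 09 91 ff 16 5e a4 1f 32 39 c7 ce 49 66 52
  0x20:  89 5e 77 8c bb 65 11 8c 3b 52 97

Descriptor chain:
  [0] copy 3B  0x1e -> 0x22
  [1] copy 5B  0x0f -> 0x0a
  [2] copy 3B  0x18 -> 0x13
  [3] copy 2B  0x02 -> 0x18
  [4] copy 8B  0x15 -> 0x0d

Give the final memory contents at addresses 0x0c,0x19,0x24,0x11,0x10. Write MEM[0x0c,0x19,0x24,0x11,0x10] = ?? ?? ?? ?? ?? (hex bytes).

D0: mem[0x22..0x24] <- [66 52 89]
D1: mem[0x0a..0x0e] <- [e7 0c 20 09 91]
D2: mem[0x13..0x15] <- [1f 32 39]
D3: mem[0x18..0x19] <- [12 9e]
D4: mem[0x0d..0x14] <- [39 5e a4 12 9e 39 c7 ce]
query mem[0x0c]=0x20, mem[0x19]=0x9e, mem[0x24]=0x89, mem[0x11]=0x9e, mem[0x10]=0x12

MEM[0x0c,0x19,0x24,0x11,0x10] = 20 9e 89 9e 12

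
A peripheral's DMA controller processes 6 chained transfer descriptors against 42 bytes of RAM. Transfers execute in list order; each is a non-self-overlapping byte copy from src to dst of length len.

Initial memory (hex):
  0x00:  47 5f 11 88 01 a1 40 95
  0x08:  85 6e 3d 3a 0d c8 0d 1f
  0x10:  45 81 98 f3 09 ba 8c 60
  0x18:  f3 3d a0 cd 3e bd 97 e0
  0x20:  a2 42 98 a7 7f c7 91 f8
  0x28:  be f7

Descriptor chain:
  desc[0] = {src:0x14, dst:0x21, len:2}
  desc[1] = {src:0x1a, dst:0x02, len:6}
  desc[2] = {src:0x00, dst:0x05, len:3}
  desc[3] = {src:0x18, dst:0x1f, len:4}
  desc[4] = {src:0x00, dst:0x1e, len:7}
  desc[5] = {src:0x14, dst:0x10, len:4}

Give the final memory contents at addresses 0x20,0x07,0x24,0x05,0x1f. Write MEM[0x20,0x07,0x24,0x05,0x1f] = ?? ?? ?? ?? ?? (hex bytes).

D0: mem[0x21..0x22] <- [09 ba]
D1: mem[0x02..0x07] <- [a0 cd 3e bd 97 e0]
D2: mem[0x05..0x07] <- [47 5f a0]
D3: mem[0x1f..0x22] <- [f3 3d a0 cd]
D4: mem[0x1e..0x24] <- [47 5f a0 cd 3e 47 5f]
D5: mem[0x10..0x13] <- [09 ba 8c 60]
query mem[0x20]=0xa0, mem[0x07]=0xa0, mem[0x24]=0x5f, mem[0x05]=0x47, mem[0x1f]=0x5f

MEM[0x20,0x07,0x24,0x05,0x1f] = a0 a0 5f 47 5f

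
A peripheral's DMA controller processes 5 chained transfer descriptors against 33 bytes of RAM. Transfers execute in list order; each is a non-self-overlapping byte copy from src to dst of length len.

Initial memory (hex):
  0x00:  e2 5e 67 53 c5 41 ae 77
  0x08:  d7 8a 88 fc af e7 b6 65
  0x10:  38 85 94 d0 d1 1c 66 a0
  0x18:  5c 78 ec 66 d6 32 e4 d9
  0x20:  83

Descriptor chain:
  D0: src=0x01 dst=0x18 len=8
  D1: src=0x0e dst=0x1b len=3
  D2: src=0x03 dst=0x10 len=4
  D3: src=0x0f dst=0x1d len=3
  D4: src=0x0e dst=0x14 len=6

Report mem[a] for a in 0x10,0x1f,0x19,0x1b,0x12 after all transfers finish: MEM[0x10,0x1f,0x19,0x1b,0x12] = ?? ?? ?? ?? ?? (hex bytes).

MEM[0x10,0x1f,0x19,0x1b,0x12] = 53 c5 ae b6 41

D0: mem[0x18..0x1f] <- [5e 67 53 c5 41 ae 77 d7]
D1: mem[0x1b..0x1d] <- [b6 65 38]
D2: mem[0x10..0x13] <- [53 c5 41 ae]
D3: mem[0x1d..0x1f] <- [65 53 c5]
D4: mem[0x14..0x19] <- [b6 65 53 c5 41 ae]
query mem[0x10]=0x53, mem[0x1f]=0xc5, mem[0x19]=0xae, mem[0x1b]=0xb6, mem[0x12]=0x41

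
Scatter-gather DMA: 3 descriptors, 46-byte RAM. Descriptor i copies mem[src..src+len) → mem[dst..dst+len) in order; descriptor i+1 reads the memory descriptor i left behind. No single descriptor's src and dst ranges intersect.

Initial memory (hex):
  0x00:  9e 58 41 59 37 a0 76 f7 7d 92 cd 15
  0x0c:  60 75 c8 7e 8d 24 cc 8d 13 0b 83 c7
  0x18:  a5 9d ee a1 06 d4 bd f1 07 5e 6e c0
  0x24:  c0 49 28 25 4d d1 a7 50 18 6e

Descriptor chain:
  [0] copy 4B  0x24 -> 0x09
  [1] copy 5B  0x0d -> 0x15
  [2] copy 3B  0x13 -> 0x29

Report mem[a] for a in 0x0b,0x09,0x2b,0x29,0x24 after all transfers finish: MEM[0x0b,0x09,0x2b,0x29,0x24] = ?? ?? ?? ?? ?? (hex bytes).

  after D0: wrote 4B at 0x09 = c0492825
  after D1: wrote 5B at 0x15 = 75c87e8d24
  after D2: wrote 3B at 0x29 = 8d1375
query mem[0x0b]=0x28, mem[0x09]=0xc0, mem[0x2b]=0x75, mem[0x29]=0x8d, mem[0x24]=0xc0

MEM[0x0b,0x09,0x2b,0x29,0x24] = 28 c0 75 8d c0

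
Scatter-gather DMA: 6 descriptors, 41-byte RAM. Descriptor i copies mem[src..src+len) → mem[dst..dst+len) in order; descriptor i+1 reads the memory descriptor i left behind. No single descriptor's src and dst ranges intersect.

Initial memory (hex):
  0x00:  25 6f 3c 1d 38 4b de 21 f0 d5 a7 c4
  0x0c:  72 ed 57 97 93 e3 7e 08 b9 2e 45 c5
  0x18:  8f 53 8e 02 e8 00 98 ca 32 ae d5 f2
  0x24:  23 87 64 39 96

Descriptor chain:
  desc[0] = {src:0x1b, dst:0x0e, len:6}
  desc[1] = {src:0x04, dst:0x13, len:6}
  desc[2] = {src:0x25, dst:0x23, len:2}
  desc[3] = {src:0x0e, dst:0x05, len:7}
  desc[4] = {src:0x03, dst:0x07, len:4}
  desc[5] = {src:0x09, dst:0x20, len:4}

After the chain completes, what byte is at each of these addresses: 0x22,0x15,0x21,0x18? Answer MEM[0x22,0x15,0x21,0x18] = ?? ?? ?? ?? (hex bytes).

MEM[0x22,0x15,0x21,0x18] = 4b de e8 d5

#0 dst[0x0e+6] := {0x02,0xe8,0x00,0x98,0xca,0x32}
#1 dst[0x13+6] := {0x38,0x4b,0xde,0x21,0xf0,0xd5}
#2 dst[0x23+2] := {0x87,0x64}
#3 dst[0x05+7] := {0x02,0xe8,0x00,0x98,0xca,0x38,0x4b}
#4 dst[0x07+4] := {0x1d,0x38,0x02,0xe8}
#5 dst[0x20+4] := {0x02,0xe8,0x4b,0x72}
query mem[0x22]=0x4b, mem[0x15]=0xde, mem[0x21]=0xe8, mem[0x18]=0xd5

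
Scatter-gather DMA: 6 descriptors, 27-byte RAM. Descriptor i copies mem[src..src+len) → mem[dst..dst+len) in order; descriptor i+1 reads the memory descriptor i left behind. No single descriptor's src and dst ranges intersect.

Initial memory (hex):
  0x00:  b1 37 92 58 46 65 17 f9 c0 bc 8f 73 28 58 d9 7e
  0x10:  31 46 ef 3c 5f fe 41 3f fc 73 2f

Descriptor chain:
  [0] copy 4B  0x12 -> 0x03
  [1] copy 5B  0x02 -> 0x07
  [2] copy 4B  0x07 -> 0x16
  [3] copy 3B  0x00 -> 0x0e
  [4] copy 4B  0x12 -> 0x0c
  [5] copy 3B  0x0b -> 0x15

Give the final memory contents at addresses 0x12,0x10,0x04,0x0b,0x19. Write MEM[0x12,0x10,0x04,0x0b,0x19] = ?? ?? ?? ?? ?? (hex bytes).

MEM[0x12,0x10,0x04,0x0b,0x19] = ef 92 3c fe 5f

[0] 0x12->0x03 len=4 : ef 3c 5f fe
[1] 0x02->0x07 len=5 : 92 ef 3c 5f fe
[2] 0x07->0x16 len=4 : 92 ef 3c 5f
[3] 0x00->0x0e len=3 : b1 37 92
[4] 0x12->0x0c len=4 : ef 3c 5f fe
[5] 0x0b->0x15 len=3 : fe ef 3c
query mem[0x12]=0xef, mem[0x10]=0x92, mem[0x04]=0x3c, mem[0x0b]=0xfe, mem[0x19]=0x5f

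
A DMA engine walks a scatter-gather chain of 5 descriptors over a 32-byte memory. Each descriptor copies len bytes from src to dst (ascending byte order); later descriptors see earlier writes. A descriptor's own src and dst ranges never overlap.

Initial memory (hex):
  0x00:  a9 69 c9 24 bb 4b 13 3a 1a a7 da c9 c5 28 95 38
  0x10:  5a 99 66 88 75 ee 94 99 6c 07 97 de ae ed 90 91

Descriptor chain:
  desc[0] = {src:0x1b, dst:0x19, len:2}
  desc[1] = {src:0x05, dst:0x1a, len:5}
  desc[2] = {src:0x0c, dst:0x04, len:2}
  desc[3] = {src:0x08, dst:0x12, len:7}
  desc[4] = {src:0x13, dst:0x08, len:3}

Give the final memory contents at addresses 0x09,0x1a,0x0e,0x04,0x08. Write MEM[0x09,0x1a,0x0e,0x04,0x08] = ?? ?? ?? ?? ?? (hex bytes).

MEM[0x09,0x1a,0x0e,0x04,0x08] = da 4b 95 c5 a7

#0 dst[0x19+2] := {0xde,0xae}
#1 dst[0x1a+5] := {0x4b,0x13,0x3a,0x1a,0xa7}
#2 dst[0x04+2] := {0xc5,0x28}
#3 dst[0x12+7] := {0x1a,0xa7,0xda,0xc9,0xc5,0x28,0x95}
#4 dst[0x08+3] := {0xa7,0xda,0xc9}
query mem[0x09]=0xda, mem[0x1a]=0x4b, mem[0x0e]=0x95, mem[0x04]=0xc5, mem[0x08]=0xa7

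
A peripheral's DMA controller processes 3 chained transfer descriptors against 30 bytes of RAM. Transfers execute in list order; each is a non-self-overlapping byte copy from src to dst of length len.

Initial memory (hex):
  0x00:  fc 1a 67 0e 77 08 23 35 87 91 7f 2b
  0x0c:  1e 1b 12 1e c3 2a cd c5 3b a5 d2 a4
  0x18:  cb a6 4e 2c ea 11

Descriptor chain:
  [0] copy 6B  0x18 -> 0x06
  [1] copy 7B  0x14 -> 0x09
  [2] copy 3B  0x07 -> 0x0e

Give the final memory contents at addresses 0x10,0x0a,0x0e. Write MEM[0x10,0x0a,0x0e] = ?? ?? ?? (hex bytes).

[0] 0x18->0x06 len=6 : cb a6 4e 2c ea 11
[1] 0x14->0x09 len=7 : 3b a5 d2 a4 cb a6 4e
[2] 0x07->0x0e len=3 : a6 4e 3b
query mem[0x10]=0x3b, mem[0x0a]=0xa5, mem[0x0e]=0xa6

MEM[0x10,0x0a,0x0e] = 3b a5 a6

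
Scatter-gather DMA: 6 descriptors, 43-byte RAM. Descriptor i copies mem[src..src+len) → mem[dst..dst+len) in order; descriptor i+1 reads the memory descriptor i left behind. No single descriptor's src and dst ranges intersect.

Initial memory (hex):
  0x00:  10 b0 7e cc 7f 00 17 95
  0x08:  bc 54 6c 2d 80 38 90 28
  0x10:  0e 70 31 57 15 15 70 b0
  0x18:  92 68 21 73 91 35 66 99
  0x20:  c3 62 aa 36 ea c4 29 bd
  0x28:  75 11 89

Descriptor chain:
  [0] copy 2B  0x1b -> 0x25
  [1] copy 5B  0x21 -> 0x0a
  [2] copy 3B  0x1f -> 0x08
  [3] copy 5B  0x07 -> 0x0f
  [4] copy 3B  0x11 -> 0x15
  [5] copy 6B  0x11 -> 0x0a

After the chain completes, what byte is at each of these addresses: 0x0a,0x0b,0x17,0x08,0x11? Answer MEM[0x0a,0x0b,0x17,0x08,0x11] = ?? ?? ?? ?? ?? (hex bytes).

#0 dst[0x25+2] := {0x73,0x91}
#1 dst[0x0a+5] := {0x62,0xaa,0x36,0xea,0x73}
#2 dst[0x08+3] := {0x99,0xc3,0x62}
#3 dst[0x0f+5] := {0x95,0x99,0xc3,0x62,0xaa}
#4 dst[0x15+3] := {0xc3,0x62,0xaa}
#5 dst[0x0a+6] := {0xc3,0x62,0xaa,0x15,0xc3,0x62}
query mem[0x0a]=0xc3, mem[0x0b]=0x62, mem[0x17]=0xaa, mem[0x08]=0x99, mem[0x11]=0xc3

MEM[0x0a,0x0b,0x17,0x08,0x11] = c3 62 aa 99 c3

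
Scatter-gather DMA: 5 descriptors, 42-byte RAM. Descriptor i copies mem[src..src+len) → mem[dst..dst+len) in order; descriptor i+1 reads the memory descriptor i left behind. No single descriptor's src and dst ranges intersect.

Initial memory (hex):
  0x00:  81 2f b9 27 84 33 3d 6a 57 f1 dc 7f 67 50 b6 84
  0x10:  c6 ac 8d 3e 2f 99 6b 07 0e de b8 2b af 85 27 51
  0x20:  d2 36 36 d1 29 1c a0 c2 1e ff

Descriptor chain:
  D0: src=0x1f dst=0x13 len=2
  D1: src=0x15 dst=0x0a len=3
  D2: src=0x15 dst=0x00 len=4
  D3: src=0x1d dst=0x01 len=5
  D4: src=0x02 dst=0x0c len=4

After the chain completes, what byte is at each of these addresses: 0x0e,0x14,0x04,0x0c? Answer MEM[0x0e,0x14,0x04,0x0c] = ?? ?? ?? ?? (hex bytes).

MEM[0x0e,0x14,0x04,0x0c] = d2 d2 d2 27

#0 dst[0x13+2] := {0x51,0xd2}
#1 dst[0x0a+3] := {0x99,0x6b,0x07}
#2 dst[0x00+4] := {0x99,0x6b,0x07,0x0e}
#3 dst[0x01+5] := {0x85,0x27,0x51,0xd2,0x36}
#4 dst[0x0c+4] := {0x27,0x51,0xd2,0x36}
query mem[0x0e]=0xd2, mem[0x14]=0xd2, mem[0x04]=0xd2, mem[0x0c]=0x27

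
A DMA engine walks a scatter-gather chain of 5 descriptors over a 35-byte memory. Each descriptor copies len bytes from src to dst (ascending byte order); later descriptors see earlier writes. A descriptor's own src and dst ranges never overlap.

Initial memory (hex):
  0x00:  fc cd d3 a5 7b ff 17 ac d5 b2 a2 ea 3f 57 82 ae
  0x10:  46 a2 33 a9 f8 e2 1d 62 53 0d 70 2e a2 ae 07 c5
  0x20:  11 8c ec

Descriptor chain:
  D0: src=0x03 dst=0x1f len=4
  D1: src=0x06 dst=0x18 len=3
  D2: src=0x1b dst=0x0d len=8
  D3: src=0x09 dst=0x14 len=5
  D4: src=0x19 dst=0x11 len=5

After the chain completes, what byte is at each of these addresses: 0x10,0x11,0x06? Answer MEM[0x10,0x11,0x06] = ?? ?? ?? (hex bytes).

#0 dst[0x1f+4] := {0xa5,0x7b,0xff,0x17}
#1 dst[0x18+3] := {0x17,0xac,0xd5}
#2 dst[0x0d+8] := {0x2e,0xa2,0xae,0x07,0xa5,0x7b,0xff,0x17}
#3 dst[0x14+5] := {0xb2,0xa2,0xea,0x3f,0x2e}
#4 dst[0x11+5] := {0xac,0xd5,0x2e,0xa2,0xae}
query mem[0x10]=0x07, mem[0x11]=0xac, mem[0x06]=0x17

MEM[0x10,0x11,0x06] = 07 ac 17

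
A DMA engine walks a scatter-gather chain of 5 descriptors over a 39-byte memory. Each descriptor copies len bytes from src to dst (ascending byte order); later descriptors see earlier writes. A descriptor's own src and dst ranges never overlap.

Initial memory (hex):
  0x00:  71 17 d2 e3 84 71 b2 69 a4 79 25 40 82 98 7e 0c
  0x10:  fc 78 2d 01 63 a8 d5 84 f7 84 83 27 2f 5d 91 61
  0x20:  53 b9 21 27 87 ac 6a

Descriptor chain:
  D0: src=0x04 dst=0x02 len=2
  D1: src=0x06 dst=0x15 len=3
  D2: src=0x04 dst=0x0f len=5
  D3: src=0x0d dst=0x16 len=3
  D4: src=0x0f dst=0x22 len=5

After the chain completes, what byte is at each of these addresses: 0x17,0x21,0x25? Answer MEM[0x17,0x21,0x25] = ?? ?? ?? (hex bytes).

MEM[0x17,0x21,0x25] = 7e b9 69

[0] 0x04->0x02 len=2 : 84 71
[1] 0x06->0x15 len=3 : b2 69 a4
[2] 0x04->0x0f len=5 : 84 71 b2 69 a4
[3] 0x0d->0x16 len=3 : 98 7e 84
[4] 0x0f->0x22 len=5 : 84 71 b2 69 a4
query mem[0x17]=0x7e, mem[0x21]=0xb9, mem[0x25]=0x69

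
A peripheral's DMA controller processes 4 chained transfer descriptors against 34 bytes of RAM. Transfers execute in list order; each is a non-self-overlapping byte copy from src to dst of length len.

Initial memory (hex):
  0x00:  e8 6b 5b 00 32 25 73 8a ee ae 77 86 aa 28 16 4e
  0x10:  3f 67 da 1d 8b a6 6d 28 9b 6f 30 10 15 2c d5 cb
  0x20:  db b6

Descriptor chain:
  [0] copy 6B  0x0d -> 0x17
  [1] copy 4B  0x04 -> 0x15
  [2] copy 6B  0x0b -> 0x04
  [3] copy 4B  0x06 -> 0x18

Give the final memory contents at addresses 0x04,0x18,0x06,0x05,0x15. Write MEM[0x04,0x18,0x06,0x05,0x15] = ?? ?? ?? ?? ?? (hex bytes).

D0: mem[0x17..0x1c] <- [28 16 4e 3f 67 da]
D1: mem[0x15..0x18] <- [32 25 73 8a]
D2: mem[0x04..0x09] <- [86 aa 28 16 4e 3f]
D3: mem[0x18..0x1b] <- [28 16 4e 3f]
query mem[0x04]=0x86, mem[0x18]=0x28, mem[0x06]=0x28, mem[0x05]=0xaa, mem[0x15]=0x32

MEM[0x04,0x18,0x06,0x05,0x15] = 86 28 28 aa 32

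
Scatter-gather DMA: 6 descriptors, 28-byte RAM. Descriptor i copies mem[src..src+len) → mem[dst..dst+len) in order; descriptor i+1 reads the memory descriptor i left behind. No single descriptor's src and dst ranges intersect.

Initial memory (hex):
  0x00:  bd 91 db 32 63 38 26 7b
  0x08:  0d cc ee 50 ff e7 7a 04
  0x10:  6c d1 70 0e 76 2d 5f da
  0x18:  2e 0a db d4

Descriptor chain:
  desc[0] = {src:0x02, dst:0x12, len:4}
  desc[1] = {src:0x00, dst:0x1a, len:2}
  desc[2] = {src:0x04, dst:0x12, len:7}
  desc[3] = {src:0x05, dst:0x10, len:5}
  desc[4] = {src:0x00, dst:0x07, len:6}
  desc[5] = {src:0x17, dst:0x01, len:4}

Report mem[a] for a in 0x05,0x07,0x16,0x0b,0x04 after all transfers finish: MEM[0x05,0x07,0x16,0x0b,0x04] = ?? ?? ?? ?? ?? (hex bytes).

#0 dst[0x12+4] := {0xdb,0x32,0x63,0x38}
#1 dst[0x1a+2] := {0xbd,0x91}
#2 dst[0x12+7] := {0x63,0x38,0x26,0x7b,0x0d,0xcc,0xee}
#3 dst[0x10+5] := {0x38,0x26,0x7b,0x0d,0xcc}
#4 dst[0x07+6] := {0xbd,0x91,0xdb,0x32,0x63,0x38}
#5 dst[0x01+4] := {0xcc,0xee,0x0a,0xbd}
query mem[0x05]=0x38, mem[0x07]=0xbd, mem[0x16]=0x0d, mem[0x0b]=0x63, mem[0x04]=0xbd

MEM[0x05,0x07,0x16,0x0b,0x04] = 38 bd 0d 63 bd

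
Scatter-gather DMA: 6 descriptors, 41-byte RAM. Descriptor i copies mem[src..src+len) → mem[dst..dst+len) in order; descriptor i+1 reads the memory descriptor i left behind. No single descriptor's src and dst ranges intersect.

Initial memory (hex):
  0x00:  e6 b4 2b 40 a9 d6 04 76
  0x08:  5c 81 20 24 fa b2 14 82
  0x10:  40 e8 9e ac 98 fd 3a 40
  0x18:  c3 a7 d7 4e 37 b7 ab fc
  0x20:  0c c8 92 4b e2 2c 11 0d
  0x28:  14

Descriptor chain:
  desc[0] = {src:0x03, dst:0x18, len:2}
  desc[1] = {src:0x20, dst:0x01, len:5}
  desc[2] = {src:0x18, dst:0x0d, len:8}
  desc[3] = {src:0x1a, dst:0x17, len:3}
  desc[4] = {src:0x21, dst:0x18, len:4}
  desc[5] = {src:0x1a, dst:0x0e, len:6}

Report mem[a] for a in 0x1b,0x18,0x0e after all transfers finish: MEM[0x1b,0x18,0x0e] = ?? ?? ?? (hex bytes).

D0: mem[0x18..0x19] <- [40 a9]
D1: mem[0x01..0x05] <- [0c c8 92 4b e2]
D2: mem[0x0d..0x14] <- [40 a9 d7 4e 37 b7 ab fc]
D3: mem[0x17..0x19] <- [d7 4e 37]
D4: mem[0x18..0x1b] <- [c8 92 4b e2]
D5: mem[0x0e..0x13] <- [4b e2 37 b7 ab fc]
query mem[0x1b]=0xe2, mem[0x18]=0xc8, mem[0x0e]=0x4b

MEM[0x1b,0x18,0x0e] = e2 c8 4b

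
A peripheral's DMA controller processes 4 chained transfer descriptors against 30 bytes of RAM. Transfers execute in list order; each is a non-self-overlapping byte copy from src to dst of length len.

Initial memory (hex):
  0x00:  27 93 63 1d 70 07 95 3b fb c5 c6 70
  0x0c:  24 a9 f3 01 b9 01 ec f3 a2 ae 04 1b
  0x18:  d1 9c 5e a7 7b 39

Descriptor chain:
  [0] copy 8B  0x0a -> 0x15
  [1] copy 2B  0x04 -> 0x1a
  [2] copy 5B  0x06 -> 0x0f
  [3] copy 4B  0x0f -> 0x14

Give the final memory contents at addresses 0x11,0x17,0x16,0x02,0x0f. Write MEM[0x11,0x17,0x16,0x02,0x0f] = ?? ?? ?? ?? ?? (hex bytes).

[0] 0x0a->0x15 len=8 : c6 70 24 a9 f3 01 b9 01
[1] 0x04->0x1a len=2 : 70 07
[2] 0x06->0x0f len=5 : 95 3b fb c5 c6
[3] 0x0f->0x14 len=4 : 95 3b fb c5
query mem[0x11]=0xfb, mem[0x17]=0xc5, mem[0x16]=0xfb, mem[0x02]=0x63, mem[0x0f]=0x95

MEM[0x11,0x17,0x16,0x02,0x0f] = fb c5 fb 63 95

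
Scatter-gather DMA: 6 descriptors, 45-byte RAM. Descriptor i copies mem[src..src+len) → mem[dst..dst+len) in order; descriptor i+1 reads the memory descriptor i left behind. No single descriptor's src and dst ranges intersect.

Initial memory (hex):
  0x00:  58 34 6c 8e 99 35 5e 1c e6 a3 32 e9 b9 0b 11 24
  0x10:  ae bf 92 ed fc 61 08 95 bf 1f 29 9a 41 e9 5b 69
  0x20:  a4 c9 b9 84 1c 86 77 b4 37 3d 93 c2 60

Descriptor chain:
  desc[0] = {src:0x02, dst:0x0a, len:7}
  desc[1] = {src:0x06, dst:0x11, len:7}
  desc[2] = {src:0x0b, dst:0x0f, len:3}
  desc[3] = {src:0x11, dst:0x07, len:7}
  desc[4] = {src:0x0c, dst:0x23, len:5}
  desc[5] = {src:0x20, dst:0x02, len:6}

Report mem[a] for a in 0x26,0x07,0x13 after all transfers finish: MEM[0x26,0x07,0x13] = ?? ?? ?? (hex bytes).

[0] 0x02->0x0a len=7 : 6c 8e 99 35 5e 1c e6
[1] 0x06->0x11 len=7 : 5e 1c e6 a3 6c 8e 99
[2] 0x0b->0x0f len=3 : 8e 99 35
[3] 0x11->0x07 len=7 : 35 1c e6 a3 6c 8e 99
[4] 0x0c->0x23 len=5 : 8e 99 5e 8e 99
[5] 0x20->0x02 len=6 : a4 c9 b9 8e 99 5e
query mem[0x26]=0x8e, mem[0x07]=0x5e, mem[0x13]=0xe6

MEM[0x26,0x07,0x13] = 8e 5e e6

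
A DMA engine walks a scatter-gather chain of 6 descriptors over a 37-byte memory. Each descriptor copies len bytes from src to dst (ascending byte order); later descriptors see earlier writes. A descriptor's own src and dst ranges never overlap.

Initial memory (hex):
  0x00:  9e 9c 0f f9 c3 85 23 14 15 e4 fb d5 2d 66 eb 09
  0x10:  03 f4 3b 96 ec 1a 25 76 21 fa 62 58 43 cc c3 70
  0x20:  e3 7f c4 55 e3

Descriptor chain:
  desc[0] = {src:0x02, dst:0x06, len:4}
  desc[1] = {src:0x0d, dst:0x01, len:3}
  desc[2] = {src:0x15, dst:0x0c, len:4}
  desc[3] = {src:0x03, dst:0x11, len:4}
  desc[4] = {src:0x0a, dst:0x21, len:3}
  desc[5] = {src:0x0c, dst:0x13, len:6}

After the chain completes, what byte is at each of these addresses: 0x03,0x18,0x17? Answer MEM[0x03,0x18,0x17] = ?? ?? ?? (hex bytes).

MEM[0x03,0x18,0x17] = 09 09 03

D0: mem[0x06..0x09] <- [0f f9 c3 85]
D1: mem[0x01..0x03] <- [66 eb 09]
D2: mem[0x0c..0x0f] <- [1a 25 76 21]
D3: mem[0x11..0x14] <- [09 c3 85 0f]
D4: mem[0x21..0x23] <- [fb d5 1a]
D5: mem[0x13..0x18] <- [1a 25 76 21 03 09]
query mem[0x03]=0x09, mem[0x18]=0x09, mem[0x17]=0x03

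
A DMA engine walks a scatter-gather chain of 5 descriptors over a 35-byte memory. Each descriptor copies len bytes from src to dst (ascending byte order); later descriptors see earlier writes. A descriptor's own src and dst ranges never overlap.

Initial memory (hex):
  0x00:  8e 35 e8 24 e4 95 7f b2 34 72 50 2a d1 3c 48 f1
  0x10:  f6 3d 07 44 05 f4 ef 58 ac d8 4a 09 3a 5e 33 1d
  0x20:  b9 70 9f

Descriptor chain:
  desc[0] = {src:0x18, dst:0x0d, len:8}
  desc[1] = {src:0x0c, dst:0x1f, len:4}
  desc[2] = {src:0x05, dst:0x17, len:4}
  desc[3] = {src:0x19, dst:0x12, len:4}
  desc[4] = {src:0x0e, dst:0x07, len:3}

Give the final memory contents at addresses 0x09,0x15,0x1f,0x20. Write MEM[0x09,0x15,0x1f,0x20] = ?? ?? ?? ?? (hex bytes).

MEM[0x09,0x15,0x1f,0x20] = 09 3a d1 ac

  after D0: wrote 8B at 0x0d = acd84a093a5e331d
  after D1: wrote 4B at 0x1f = d1acd84a
  after D2: wrote 4B at 0x17 = 957fb234
  after D3: wrote 4B at 0x12 = b234093a
  after D4: wrote 3B at 0x07 = d84a09
query mem[0x09]=0x09, mem[0x15]=0x3a, mem[0x1f]=0xd1, mem[0x20]=0xac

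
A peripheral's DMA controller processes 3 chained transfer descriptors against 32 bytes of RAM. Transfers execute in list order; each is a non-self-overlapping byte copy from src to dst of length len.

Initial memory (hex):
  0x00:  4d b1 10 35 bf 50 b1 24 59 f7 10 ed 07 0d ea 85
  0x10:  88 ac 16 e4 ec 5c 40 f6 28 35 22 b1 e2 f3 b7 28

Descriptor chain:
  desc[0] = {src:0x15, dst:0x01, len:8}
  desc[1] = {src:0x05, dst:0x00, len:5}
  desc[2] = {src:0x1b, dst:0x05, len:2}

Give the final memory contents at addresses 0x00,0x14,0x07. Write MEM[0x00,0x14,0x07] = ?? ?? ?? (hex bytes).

#0 dst[0x01+8] := {0x5c,0x40,0xf6,0x28,0x35,0x22,0xb1,0xe2}
#1 dst[0x00+5] := {0x35,0x22,0xb1,0xe2,0xf7}
#2 dst[0x05+2] := {0xb1,0xe2}
query mem[0x00]=0x35, mem[0x14]=0xec, mem[0x07]=0xb1

MEM[0x00,0x14,0x07] = 35 ec b1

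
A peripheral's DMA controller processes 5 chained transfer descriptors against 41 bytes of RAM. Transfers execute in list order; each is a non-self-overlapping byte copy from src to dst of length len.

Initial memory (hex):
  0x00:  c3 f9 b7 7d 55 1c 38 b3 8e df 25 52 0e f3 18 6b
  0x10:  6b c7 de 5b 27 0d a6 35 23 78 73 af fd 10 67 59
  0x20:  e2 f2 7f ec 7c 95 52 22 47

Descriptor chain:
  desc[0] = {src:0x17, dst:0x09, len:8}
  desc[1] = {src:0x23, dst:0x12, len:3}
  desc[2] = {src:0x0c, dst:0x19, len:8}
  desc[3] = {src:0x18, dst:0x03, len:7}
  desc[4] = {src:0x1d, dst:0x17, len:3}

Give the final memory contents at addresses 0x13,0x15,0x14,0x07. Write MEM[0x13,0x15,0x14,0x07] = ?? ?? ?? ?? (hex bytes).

[0] 0x17->0x09 len=8 : 35 23 78 73 af fd 10 67
[1] 0x23->0x12 len=3 : ec 7c 95
[2] 0x0c->0x19 len=8 : 73 af fd 10 67 c7 ec 7c
[3] 0x18->0x03 len=7 : 23 73 af fd 10 67 c7
[4] 0x1d->0x17 len=3 : 67 c7 ec
query mem[0x13]=0x7c, mem[0x15]=0x0d, mem[0x14]=0x95, mem[0x07]=0x10

MEM[0x13,0x15,0x14,0x07] = 7c 0d 95 10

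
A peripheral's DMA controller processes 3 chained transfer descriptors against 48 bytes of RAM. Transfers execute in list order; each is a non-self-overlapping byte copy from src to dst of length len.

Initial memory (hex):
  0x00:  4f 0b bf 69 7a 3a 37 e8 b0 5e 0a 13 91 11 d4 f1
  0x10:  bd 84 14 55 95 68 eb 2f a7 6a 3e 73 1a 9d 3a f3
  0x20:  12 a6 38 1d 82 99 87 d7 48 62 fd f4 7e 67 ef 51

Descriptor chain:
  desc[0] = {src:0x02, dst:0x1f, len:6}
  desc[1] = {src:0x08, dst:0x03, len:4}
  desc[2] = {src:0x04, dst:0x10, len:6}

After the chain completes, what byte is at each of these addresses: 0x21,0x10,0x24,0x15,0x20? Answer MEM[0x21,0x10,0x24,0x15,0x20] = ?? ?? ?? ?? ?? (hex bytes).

[0] 0x02->0x1f len=6 : bf 69 7a 3a 37 e8
[1] 0x08->0x03 len=4 : b0 5e 0a 13
[2] 0x04->0x10 len=6 : 5e 0a 13 e8 b0 5e
query mem[0x21]=0x7a, mem[0x10]=0x5e, mem[0x24]=0xe8, mem[0x15]=0x5e, mem[0x20]=0x69

MEM[0x21,0x10,0x24,0x15,0x20] = 7a 5e e8 5e 69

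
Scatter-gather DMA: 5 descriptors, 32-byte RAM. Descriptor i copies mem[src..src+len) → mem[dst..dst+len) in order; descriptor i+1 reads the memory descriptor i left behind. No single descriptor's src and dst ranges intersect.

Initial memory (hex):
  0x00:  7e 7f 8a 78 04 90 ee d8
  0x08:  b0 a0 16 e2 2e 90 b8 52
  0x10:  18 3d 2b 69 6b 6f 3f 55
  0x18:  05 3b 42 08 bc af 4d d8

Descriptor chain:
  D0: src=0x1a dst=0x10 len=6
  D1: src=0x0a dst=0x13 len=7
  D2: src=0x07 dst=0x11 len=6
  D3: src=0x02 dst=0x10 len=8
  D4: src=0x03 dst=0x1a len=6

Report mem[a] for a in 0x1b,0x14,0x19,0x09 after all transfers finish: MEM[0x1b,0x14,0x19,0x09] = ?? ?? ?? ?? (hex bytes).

D0: mem[0x10..0x15] <- [42 08 bc af 4d d8]
D1: mem[0x13..0x19] <- [16 e2 2e 90 b8 52 42]
D2: mem[0x11..0x16] <- [d8 b0 a0 16 e2 2e]
D3: mem[0x10..0x17] <- [8a 78 04 90 ee d8 b0 a0]
D4: mem[0x1a..0x1f] <- [78 04 90 ee d8 b0]
query mem[0x1b]=0x04, mem[0x14]=0xee, mem[0x19]=0x42, mem[0x09]=0xa0

MEM[0x1b,0x14,0x19,0x09] = 04 ee 42 a0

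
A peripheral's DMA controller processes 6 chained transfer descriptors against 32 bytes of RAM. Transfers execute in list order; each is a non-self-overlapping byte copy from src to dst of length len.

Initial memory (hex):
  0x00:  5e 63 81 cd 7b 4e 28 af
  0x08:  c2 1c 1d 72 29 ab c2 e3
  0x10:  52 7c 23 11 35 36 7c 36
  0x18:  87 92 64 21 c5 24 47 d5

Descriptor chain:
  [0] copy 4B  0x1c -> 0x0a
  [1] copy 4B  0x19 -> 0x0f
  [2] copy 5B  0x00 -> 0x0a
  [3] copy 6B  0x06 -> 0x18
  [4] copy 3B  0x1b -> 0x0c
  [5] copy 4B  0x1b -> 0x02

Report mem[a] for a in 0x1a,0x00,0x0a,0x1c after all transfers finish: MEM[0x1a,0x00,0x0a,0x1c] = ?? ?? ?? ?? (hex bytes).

  after D0: wrote 4B at 0x0a = c52447d5
  after D1: wrote 4B at 0x0f = 926421c5
  after D2: wrote 5B at 0x0a = 5e6381cd7b
  after D3: wrote 6B at 0x18 = 28afc21c5e63
  after D4: wrote 3B at 0x0c = 1c5e63
  after D5: wrote 4B at 0x02 = 1c5e6347
query mem[0x1a]=0xc2, mem[0x00]=0x5e, mem[0x0a]=0x5e, mem[0x1c]=0x5e

MEM[0x1a,0x00,0x0a,0x1c] = c2 5e 5e 5e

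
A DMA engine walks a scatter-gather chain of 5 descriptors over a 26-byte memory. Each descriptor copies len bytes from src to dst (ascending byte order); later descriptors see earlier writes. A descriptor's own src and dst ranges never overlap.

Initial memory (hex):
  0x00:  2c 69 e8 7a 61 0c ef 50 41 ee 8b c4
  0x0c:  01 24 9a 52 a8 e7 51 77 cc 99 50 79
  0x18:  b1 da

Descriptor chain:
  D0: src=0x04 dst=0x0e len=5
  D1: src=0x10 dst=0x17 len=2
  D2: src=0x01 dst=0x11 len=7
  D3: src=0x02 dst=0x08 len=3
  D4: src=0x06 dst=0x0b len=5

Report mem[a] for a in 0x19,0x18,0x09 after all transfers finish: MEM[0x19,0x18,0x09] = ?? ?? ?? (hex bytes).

#0 dst[0x0e+5] := {0x61,0x0c,0xef,0x50,0x41}
#1 dst[0x17+2] := {0xef,0x50}
#2 dst[0x11+7] := {0x69,0xe8,0x7a,0x61,0x0c,0xef,0x50}
#3 dst[0x08+3] := {0xe8,0x7a,0x61}
#4 dst[0x0b+5] := {0xef,0x50,0xe8,0x7a,0x61}
query mem[0x19]=0xda, mem[0x18]=0x50, mem[0x09]=0x7a

MEM[0x19,0x18,0x09] = da 50 7a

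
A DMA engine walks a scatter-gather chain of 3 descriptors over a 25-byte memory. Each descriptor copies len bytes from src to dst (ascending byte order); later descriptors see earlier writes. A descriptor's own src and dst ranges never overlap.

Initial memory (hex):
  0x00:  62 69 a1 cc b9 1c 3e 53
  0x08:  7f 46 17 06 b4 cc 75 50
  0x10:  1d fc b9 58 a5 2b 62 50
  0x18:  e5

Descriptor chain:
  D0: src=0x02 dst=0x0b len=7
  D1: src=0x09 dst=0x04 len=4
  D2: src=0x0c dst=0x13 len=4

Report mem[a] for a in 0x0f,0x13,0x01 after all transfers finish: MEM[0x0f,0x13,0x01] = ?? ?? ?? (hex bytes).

D0: mem[0x0b..0x11] <- [a1 cc b9 1c 3e 53 7f]
D1: mem[0x04..0x07] <- [46 17 a1 cc]
D2: mem[0x13..0x16] <- [cc b9 1c 3e]
query mem[0x0f]=0x3e, mem[0x13]=0xcc, mem[0x01]=0x69

MEM[0x0f,0x13,0x01] = 3e cc 69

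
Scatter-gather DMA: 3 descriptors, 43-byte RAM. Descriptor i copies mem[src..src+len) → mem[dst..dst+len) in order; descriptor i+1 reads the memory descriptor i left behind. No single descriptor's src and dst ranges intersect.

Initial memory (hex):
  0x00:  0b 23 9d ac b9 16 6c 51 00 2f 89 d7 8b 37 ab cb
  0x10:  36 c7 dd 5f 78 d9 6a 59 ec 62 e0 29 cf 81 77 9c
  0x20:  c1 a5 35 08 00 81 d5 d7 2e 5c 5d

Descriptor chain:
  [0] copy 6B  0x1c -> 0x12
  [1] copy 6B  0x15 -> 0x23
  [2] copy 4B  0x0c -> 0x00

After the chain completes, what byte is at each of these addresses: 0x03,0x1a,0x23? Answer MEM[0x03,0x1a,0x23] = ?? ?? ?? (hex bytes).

MEM[0x03,0x1a,0x23] = cb e0 9c

D0: mem[0x12..0x17] <- [cf 81 77 9c c1 a5]
D1: mem[0x23..0x28] <- [9c c1 a5 ec 62 e0]
D2: mem[0x00..0x03] <- [8b 37 ab cb]
query mem[0x03]=0xcb, mem[0x1a]=0xe0, mem[0x23]=0x9c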